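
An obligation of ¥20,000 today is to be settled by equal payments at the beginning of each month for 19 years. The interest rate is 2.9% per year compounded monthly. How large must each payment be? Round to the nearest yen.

Level annuity due; solve PV = PMT × [(1 − (1+r)^−n)/r] × (1+r) for PMT.
Periodic rate r = 0.029/12 per month; n is counted in months.
With n = 228: PMT = 20,000 / ([(1 − (1+r)^−n)/r] × (1+r)) = ¥114

¥114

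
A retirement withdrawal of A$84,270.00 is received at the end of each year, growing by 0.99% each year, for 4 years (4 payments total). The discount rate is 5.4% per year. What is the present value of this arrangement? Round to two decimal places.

Periodic rate r = 0.054 per year.
Growing ordinary annuity: PV = PMT₁ × [1 − ((1+g)/(1+r))^n] / (r − g) = 84,270 × [1 − ((1+0.0099)/(1+r))^4] / (r − 0.0099) = A$300,292.68.

A$300,292.68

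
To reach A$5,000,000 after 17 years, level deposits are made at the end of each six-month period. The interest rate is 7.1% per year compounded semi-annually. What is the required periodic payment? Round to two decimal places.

A$78,049.86

Level ordinary annuity; solve FV = PMT × [((1+r)^n − 1)/r] for PMT.
Periodic rate r = 0.071/2 per half-year; n is counted in half-years.
With n = 34: PMT = 5,000,000 / ([((1+r)^n − 1)/r]) = A$78,049.86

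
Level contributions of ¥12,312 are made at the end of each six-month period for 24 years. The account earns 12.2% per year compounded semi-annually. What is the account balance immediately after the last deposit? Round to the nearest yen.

¥3,260,245

This is an ordinary annuity: 48 deposits of ¥12,312 at the end of each six-month period.
Periodic rate r = 0.122/2 per half-year; n is counted in half-years.
FV = PMT × [((1+r)^n − 1)/r] = 12,312 × [(1+r)^48 − 1] / r = ¥3,260,245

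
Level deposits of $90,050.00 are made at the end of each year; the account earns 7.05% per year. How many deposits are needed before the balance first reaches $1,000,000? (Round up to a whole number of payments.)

Periodic rate r = 0.0705 per year.
Ordinary annuity FV: 1,000,000 = 90,050 × [((1+r)^n − 1)/r].
(1+r)^n = 1 + 1,000,000 × r / 90,050, so n = ln(1 + 1,000,000·r/90,050) / ln(1+r) = 8.49.
Round up to a whole number of payments: n = 9.

9 payments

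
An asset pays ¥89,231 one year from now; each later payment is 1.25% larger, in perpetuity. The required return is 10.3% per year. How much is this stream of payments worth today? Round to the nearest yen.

¥985,978

Periodic rate r = 0.103 per year.
Growing perpetuity (Gordon): PV = PMT₁ / (r − g) = 89,231 / (r − 0.0125) = ¥985,978.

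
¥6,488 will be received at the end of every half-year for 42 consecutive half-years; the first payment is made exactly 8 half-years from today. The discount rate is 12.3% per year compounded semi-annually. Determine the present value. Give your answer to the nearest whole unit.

Ordinary annuity of 42 payments, first payment at period 8.
Periodic rate r = 0.123/2 per half-year; n is counted in half-years.
The ordinary-annuity PV formula values the stream one period before the first payment (period 7); discount that back 7 periods:
PV₀ = 6,488 × [1 − (1+r)^−42] / r × (1+r)^−7 = ¥63,805

¥63,805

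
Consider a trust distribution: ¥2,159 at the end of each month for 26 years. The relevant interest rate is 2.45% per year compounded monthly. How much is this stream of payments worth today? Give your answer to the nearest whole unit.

This is an ordinary annuity: 312 payments of ¥2,159 at the end of each month.
Periodic rate r = 0.0245/12 per month; n is counted in months.
PV = PMT × [(1 − (1+r)^−n)/r] = 2,159 × [1 − (1+r)^−312] / r = ¥497,835

¥497,835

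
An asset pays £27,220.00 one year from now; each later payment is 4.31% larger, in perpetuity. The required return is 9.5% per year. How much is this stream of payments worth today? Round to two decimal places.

£524,470.13

Periodic rate r = 0.095 per year.
Growing perpetuity (Gordon): PV = PMT₁ / (r − g) = 27,220 / (r − 0.0431) = £524,470.13.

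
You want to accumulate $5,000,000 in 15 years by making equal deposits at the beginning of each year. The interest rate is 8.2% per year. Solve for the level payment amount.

Level annuity due; solve FV = PMT × [((1+r)^n − 1)/r] × (1+r) for PMT.
Periodic rate r = 0.082 per year.
With n = 15: PMT = 5,000,000 / ([((1+r)^n − 1)/r] × (1+r)) = $167,560.72

$167,560.72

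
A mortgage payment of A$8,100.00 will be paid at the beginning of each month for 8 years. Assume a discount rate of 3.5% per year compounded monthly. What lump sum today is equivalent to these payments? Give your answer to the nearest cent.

A$679,343.52

This is an annuity due: 96 payments of A$8,100.00 at the beginning of each month.
Periodic rate r = 0.035/12 per month; n is counted in months.
PV = PMT × [(1 − (1+r)^−n)/r] × (1+r) = 8,100 × [1 − (1+r)^−96] / r × (1+r) = A$679,343.52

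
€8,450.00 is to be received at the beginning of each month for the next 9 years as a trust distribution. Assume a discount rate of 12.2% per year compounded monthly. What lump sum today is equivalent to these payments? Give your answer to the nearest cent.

This is an annuity due: 108 payments of €8,450.00 at the beginning of each month.
Periodic rate r = 0.122/12 per month; n is counted in months.
PV = PMT × [(1 − (1+r)^−n)/r] × (1+r) = 8,450 × [1 − (1+r)^−108] / r × (1+r) = €558,003.46

€558,003.46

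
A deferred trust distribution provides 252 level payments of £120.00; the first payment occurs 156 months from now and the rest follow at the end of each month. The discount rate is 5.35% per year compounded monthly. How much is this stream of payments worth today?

£9,104.38

Ordinary annuity of 252 payments, first payment at period 156.
Periodic rate r = 0.0535/12 per month; n is counted in months.
The ordinary-annuity PV formula values the stream one period before the first payment (period 155); discount that back 155 periods:
PV₀ = 120 × [1 − (1+r)^−252] / r × (1+r)^−155 = £9,104.38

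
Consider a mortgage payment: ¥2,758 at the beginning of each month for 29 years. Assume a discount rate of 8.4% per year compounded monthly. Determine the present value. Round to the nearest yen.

This is an annuity due: 348 payments of ¥2,758 at the beginning of each month.
Periodic rate r = 0.084/12 per month; n is counted in months.
PV = PMT × [(1 − (1+r)^−n)/r] × (1+r) = 2,758 × [1 − (1+r)^−348] / r × (1+r) = ¥361,742

¥361,742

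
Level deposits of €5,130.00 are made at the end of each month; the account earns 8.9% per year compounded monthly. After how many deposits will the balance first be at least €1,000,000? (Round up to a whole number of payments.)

Periodic rate r = 0.089/12 per month; n is counted in months.
Ordinary annuity FV: 1,000,000 = 5,130 × [((1+r)^n − 1)/r].
(1+r)^n = 1 + 1,000,000 × r / 5,130, so n = ln(1 + 1,000,000·r/5,130) / ln(1+r) = 121.03.
Round up to a whole number of payments: n = 122.

122 payments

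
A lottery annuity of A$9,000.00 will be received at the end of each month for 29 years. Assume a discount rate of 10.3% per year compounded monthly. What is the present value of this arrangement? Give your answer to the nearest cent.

A$994,978.26

This is an ordinary annuity: 348 payments of A$9,000.00 at the end of each month.
Periodic rate r = 0.103/12 per month; n is counted in months.
PV = PMT × [(1 − (1+r)^−n)/r] = 9,000 × [1 − (1+r)^−348] / r = A$994,978.26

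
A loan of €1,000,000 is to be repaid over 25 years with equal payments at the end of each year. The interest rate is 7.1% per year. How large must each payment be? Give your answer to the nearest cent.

€86,584.96

Level ordinary annuity; solve PV = PMT × [(1 − (1+r)^−n)/r] for PMT.
Periodic rate r = 0.071 per year.
With n = 25: PMT = 1,000,000 / ([(1 − (1+r)^−n)/r]) = €86,584.96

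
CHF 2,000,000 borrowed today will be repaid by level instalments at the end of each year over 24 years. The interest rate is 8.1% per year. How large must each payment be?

Level ordinary annuity; solve PV = PMT × [(1 − (1+r)^−n)/r] for PMT.
Periodic rate r = 0.081 per year.
With n = 24: PMT = 2,000,000 / ([(1 − (1+r)^−n)/r]) = CHF 191,542.60

CHF 191,542.60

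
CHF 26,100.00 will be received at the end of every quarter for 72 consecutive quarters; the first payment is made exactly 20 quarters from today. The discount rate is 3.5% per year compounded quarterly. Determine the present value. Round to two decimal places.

CHF 1,177,826.53

Ordinary annuity of 72 payments, first payment at period 20.
Periodic rate r = 0.035/4 per quarter; n is counted in quarters.
The ordinary-annuity PV formula values the stream one period before the first payment (period 19); discount that back 19 periods:
PV₀ = 26,100 × [1 − (1+r)^−72] / r × (1+r)^−19 = CHF 1,177,826.53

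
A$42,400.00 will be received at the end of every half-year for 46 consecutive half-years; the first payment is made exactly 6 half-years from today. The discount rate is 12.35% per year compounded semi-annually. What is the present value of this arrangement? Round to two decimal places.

Ordinary annuity of 46 payments, first payment at period 6.
Periodic rate r = 0.1235/2 per half-year; n is counted in half-years.
The ordinary-annuity PV formula values the stream one period before the first payment (period 5); discount that back 5 periods:
PV₀ = 42,400 × [1 − (1+r)^−46] / r × (1+r)^−5 = A$476,553.47

A$476,553.47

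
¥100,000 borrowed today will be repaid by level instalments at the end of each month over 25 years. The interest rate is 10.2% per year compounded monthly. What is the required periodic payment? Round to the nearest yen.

Level ordinary annuity; solve PV = PMT × [(1 − (1+r)^−n)/r] for PMT.
Periodic rate r = 0.102/12 per month; n is counted in months.
With n = 300: PMT = 100,000 / ([(1 − (1+r)^−n)/r]) = ¥923

¥923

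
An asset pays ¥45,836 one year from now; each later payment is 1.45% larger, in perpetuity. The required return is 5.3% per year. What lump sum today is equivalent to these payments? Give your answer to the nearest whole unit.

Periodic rate r = 0.053 per year.
Growing perpetuity (Gordon): PV = PMT₁ / (r − g) = 45,836 / (r − 0.0145) = ¥1,190,545.

¥1,190,545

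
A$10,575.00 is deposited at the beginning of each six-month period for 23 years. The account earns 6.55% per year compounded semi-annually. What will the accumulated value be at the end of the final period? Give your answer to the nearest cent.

A$1,134,921.76

This is an annuity due: 46 deposits of A$10,575.00 at the beginning of each six-month period.
Periodic rate r = 0.0655/2 per half-year; n is counted in half-years.
FV = PMT × [((1+r)^n − 1)/r] × (1+r) = 10,575 × [(1+r)^46 − 1] / r × (1+r) = A$1,134,921.76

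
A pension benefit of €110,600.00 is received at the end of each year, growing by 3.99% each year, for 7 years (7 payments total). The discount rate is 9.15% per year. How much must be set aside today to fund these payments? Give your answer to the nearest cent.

€616,265.79

Periodic rate r = 0.0915 per year.
Growing ordinary annuity: PV = PMT₁ × [1 − ((1+g)/(1+r))^n] / (r − g) = 110,600 × [1 − ((1+0.0399)/(1+r))^7] / (r − 0.0399) = €616,265.79.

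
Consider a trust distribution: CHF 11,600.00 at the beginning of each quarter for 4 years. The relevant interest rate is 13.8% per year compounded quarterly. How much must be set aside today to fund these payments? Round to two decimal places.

CHF 145,678.29

This is an annuity due: 16 payments of CHF 11,600.00 at the beginning of each quarter.
Periodic rate r = 0.138/4 per quarter; n is counted in quarters.
PV = PMT × [(1 − (1+r)^−n)/r] × (1+r) = 11,600 × [1 − (1+r)^−16] / r × (1+r) = CHF 145,678.29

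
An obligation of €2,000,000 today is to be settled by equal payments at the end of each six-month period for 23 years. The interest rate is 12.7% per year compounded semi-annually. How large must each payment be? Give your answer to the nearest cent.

€134,947.69

Level ordinary annuity; solve PV = PMT × [(1 − (1+r)^−n)/r] for PMT.
Periodic rate r = 0.127/2 per half-year; n is counted in half-years.
With n = 46: PMT = 2,000,000 / ([(1 − (1+r)^−n)/r]) = €134,947.69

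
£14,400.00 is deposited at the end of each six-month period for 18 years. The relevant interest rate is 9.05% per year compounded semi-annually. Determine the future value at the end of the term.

This is an ordinary annuity: 36 deposits of £14,400.00 at the end of each six-month period.
Periodic rate r = 0.0905/2 per half-year; n is counted in half-years.
FV = PMT × [((1+r)^n − 1)/r] = 14,400 × [(1+r)^36 − 1] / r = £1,247,329.89

£1,247,329.89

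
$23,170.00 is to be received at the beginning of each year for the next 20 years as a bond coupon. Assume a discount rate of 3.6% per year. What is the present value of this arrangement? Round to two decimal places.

$338,089.83

This is an annuity due: 20 payments of $23,170.00 at the beginning of each year.
Periodic rate r = 0.036 per year.
PV = PMT × [(1 − (1+r)^−n)/r] × (1+r) = 23,170 × [1 − (1+r)^−20] / r × (1+r) = $338,089.83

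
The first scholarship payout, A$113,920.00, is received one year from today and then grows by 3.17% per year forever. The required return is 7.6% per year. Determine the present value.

Periodic rate r = 0.076 per year.
Growing perpetuity (Gordon): PV = PMT₁ / (r − g) = 113,920 / (r − 0.0317) = A$2,571,557.56.

A$2,571,557.56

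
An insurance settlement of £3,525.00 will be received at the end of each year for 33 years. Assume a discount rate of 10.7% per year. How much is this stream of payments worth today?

£31,793.38

This is an ordinary annuity: 33 payments of £3,525.00 at the end of each year.
Periodic rate r = 0.107 per year.
PV = PMT × [(1 − (1+r)^−n)/r] = 3,525 × [1 − (1+r)^−33] / r = £31,793.38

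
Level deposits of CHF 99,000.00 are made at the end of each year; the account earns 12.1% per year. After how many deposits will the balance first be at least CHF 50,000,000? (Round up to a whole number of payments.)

Periodic rate r = 0.121 per year.
Ordinary annuity FV: 50,000,000 = 99,000 × [((1+r)^n − 1)/r].
(1+r)^n = 1 + 50,000,000 × r / 99,000, so n = ln(1 + 50,000,000·r/99,000) / ln(1+r) = 36.15.
Round up to a whole number of payments: n = 37.

37 payments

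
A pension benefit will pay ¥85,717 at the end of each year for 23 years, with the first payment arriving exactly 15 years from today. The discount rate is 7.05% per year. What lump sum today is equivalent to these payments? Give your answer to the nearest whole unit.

Ordinary annuity of 23 payments, first payment at period 15.
Periodic rate r = 0.0705 per year.
The ordinary-annuity PV formula values the stream one period before the first payment (period 14); discount that back 14 periods:
PV₀ = 85,717 × [1 − (1+r)^−23] / r × (1+r)^−14 = ¥370,689

¥370,689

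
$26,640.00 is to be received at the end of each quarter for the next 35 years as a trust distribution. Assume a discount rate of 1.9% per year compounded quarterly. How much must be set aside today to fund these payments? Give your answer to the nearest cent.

$2,719,614.04

This is an ordinary annuity: 140 payments of $26,640.00 at the end of each quarter.
Periodic rate r = 0.019/4 per quarter; n is counted in quarters.
PV = PMT × [(1 − (1+r)^−n)/r] = 26,640 × [1 − (1+r)^−140] / r = $2,719,614.04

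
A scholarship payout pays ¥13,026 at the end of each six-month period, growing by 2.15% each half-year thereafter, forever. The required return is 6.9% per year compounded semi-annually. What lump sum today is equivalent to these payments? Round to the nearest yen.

¥1,002,000

Periodic rate r = 0.069/2 per half-year.
Growing perpetuity (Gordon): PV = PMT₁ / (r − g) = 13,026 / (r − 0.0215) = ¥1,002,000.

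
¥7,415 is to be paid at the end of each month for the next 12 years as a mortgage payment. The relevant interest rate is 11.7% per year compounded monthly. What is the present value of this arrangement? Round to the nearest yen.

¥572,447

This is an ordinary annuity: 144 payments of ¥7,415 at the end of each month.
Periodic rate r = 0.117/12 per month; n is counted in months.
PV = PMT × [(1 − (1+r)^−n)/r] = 7,415 × [1 − (1+r)^−144] / r = ¥572,447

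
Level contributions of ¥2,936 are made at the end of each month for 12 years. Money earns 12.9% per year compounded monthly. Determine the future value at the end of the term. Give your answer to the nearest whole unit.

¥1,000,526

This is an ordinary annuity: 144 deposits of ¥2,936 at the end of each month.
Periodic rate r = 0.129/12 per month; n is counted in months.
FV = PMT × [((1+r)^n − 1)/r] = 2,936 × [(1+r)^144 − 1] / r = ¥1,000,526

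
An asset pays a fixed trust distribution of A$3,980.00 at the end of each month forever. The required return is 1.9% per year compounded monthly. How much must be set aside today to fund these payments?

A$2,513,684.21

Periodic rate r = 0.019/12 per month.
Level perpetuity: PV = PMT / r = 3,980 / (0.019/12) = A$2,513,684.21.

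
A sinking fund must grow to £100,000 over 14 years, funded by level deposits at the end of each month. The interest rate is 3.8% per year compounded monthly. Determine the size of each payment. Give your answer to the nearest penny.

£451.80

Level ordinary annuity; solve FV = PMT × [((1+r)^n − 1)/r] for PMT.
Periodic rate r = 0.038/12 per month; n is counted in months.
With n = 168: PMT = 100,000 / ([((1+r)^n − 1)/r]) = £451.80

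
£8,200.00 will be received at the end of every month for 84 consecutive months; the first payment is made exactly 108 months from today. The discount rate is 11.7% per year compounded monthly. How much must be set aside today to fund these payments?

£165,986.88

Ordinary annuity of 84 payments, first payment at period 108.
Periodic rate r = 0.117/12 per month; n is counted in months.
The ordinary-annuity PV formula values the stream one period before the first payment (period 107); discount that back 107 periods:
PV₀ = 8,200 × [1 − (1+r)^−84] / r × (1+r)^−107 = £165,986.88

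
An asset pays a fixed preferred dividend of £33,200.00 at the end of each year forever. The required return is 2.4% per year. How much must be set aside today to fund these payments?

Periodic rate r = 0.024 per year.
Level perpetuity: PV = PMT / r = 33,200 / (0.024) = £1,383,333.33.

£1,383,333.33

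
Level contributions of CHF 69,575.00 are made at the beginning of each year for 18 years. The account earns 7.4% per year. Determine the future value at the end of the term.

CHF 2,640,306.15

This is an annuity due: 18 deposits of CHF 69,575.00 at the beginning of each year.
Periodic rate r = 0.074 per year.
FV = PMT × [((1+r)^n − 1)/r] × (1+r) = 69,575 × [(1+r)^18 − 1] / r × (1+r) = CHF 2,640,306.15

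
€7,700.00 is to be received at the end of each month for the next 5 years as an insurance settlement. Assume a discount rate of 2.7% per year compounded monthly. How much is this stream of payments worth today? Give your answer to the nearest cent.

This is an ordinary annuity: 60 payments of €7,700.00 at the end of each month.
Periodic rate r = 0.027/12 per month; n is counted in months.
PV = PMT × [(1 − (1+r)^−n)/r] = 7,700 × [1 − (1+r)^−60] / r = €431,718.75

€431,718.75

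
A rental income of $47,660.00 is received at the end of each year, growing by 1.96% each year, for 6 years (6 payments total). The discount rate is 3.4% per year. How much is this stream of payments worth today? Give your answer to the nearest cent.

$267,105.32

Periodic rate r = 0.034 per year.
Growing ordinary annuity: PV = PMT₁ × [1 − ((1+g)/(1+r))^n] / (r − g) = 47,660 × [1 − ((1+0.0196)/(1+r))^6] / (r − 0.0196) = $267,105.32.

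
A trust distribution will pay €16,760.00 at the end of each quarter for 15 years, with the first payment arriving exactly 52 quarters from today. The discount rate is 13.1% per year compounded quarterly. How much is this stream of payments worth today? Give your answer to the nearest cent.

€84,616.76

Ordinary annuity of 60 payments, first payment at period 52.
Periodic rate r = 0.131/4 per quarter; n is counted in quarters.
The ordinary-annuity PV formula values the stream one period before the first payment (period 51); discount that back 51 periods:
PV₀ = 16,760 × [1 − (1+r)^−60] / r × (1+r)^−51 = €84,616.76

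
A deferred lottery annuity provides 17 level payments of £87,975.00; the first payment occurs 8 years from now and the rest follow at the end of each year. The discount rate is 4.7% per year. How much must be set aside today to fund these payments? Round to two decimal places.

£735,528.22

Ordinary annuity of 17 payments, first payment at period 8.
Periodic rate r = 0.047 per year.
The ordinary-annuity PV formula values the stream one period before the first payment (period 7); discount that back 7 periods:
PV₀ = 87,975 × [1 − (1+r)^−17] / r × (1+r)^−7 = £735,528.22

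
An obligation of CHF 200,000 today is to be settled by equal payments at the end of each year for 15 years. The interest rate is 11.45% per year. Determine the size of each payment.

Level ordinary annuity; solve PV = PMT × [(1 − (1+r)^−n)/r] for PMT.
Periodic rate r = 0.1145 per year.
With n = 15: PMT = 200,000 / ([(1 − (1+r)^−n)/r]) = CHF 28,507.32

CHF 28,507.32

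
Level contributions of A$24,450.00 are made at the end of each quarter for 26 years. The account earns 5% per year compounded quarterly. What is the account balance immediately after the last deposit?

This is an ordinary annuity: 104 deposits of A$24,450.00 at the end of each quarter.
Periodic rate r = 0.05/4 per quarter; n is counted in quarters.
FV = PMT × [((1+r)^n − 1)/r] = 24,450 × [(1+r)^104 − 1] / r = A$5,163,543.81

A$5,163,543.81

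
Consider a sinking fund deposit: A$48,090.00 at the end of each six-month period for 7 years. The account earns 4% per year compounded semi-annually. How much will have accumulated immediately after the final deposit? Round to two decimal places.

A$768,186.69

This is an ordinary annuity: 14 deposits of A$48,090.00 at the end of each six-month period.
Periodic rate r = 0.04/2 per half-year; n is counted in half-years.
FV = PMT × [((1+r)^n − 1)/r] = 48,090 × [(1+r)^14 − 1] / r = A$768,186.69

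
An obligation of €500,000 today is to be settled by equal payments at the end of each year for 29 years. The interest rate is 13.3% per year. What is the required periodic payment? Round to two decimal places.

Level ordinary annuity; solve PV = PMT × [(1 − (1+r)^−n)/r] for PMT.
Periodic rate r = 0.133 per year.
With n = 29: PMT = 500,000 / ([(1 − (1+r)^−n)/r]) = €68,327.81

€68,327.81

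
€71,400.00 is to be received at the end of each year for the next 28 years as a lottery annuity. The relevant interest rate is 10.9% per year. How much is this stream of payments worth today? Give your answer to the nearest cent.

This is an ordinary annuity: 28 payments of €71,400.00 at the end of each year.
Periodic rate r = 0.109 per year.
PV = PMT × [(1 − (1+r)^−n)/r] = 71,400 × [1 − (1+r)^−28] / r = €618,889.20

€618,889.20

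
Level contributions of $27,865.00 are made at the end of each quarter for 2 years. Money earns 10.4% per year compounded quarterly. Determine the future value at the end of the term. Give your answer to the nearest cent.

$244,295.58

This is an ordinary annuity: 8 deposits of $27,865.00 at the end of each quarter.
Periodic rate r = 0.104/4 per quarter; n is counted in quarters.
FV = PMT × [((1+r)^n − 1)/r] = 27,865 × [(1+r)^8 − 1] / r = $244,295.58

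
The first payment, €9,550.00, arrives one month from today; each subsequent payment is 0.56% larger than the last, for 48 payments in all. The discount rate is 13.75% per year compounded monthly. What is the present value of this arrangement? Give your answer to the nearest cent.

Periodic rate r = 0.1375/12 per month; n is counted in months.
Growing ordinary annuity: PV = PMT₁ × [1 − ((1+g)/(1+r))^n] / (r − g) = 9,550 × [1 − ((1+0.0056)/(1+r))^48] / (r − 0.0056) = €396,659.33.

€396,659.33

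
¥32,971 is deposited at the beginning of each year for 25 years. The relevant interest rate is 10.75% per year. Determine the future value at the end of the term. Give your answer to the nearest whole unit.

This is an annuity due: 25 deposits of ¥32,971 at the beginning of each year.
Periodic rate r = 0.1075 per year.
FV = PMT × [((1+r)^n − 1)/r] × (1+r) = 32,971 × [(1+r)^25 − 1] / r × (1+r) = ¥4,022,072

¥4,022,072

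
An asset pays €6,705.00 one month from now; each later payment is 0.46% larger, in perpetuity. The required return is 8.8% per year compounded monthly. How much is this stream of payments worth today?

Periodic rate r = 0.088/12 per month.
Growing perpetuity (Gordon): PV = PMT₁ / (r − g) = 6,705 / (r − 0.0046) = €2,453,048.78.

€2,453,048.78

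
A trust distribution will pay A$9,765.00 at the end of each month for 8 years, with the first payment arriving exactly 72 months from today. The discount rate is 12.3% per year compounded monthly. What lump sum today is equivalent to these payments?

A$288,336.58

Ordinary annuity of 96 payments, first payment at period 72.
Periodic rate r = 0.123/12 per month; n is counted in months.
The ordinary-annuity PV formula values the stream one period before the first payment (period 71); discount that back 71 periods:
PV₀ = 9,765 × [1 − (1+r)^−96] / r × (1+r)^−71 = A$288,336.58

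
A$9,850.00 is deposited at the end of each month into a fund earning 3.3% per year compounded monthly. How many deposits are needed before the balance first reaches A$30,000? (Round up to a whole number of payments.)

Periodic rate r = 0.033/12 per month; n is counted in months.
Ordinary annuity FV: 30,000 = 9,850 × [((1+r)^n − 1)/r].
(1+r)^n = 1 + 30,000 × r / 9,850, so n = ln(1 + 30,000·r/9,850) / ln(1+r) = 3.04.
Round up to a whole number of payments: n = 4.

4 payments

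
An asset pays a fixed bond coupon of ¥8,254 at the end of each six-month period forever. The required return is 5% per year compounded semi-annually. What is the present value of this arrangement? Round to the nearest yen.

Periodic rate r = 0.05/2 per half-year.
Level perpetuity: PV = PMT / r = 8,254 / (0.05/2) = ¥330,160.

¥330,160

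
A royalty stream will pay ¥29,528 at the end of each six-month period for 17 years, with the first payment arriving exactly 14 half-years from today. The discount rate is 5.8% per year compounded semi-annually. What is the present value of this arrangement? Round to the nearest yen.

Ordinary annuity of 34 payments, first payment at period 14.
Periodic rate r = 0.058/2 per half-year; n is counted in half-years.
The ordinary-annuity PV formula values the stream one period before the first payment (period 13); discount that back 13 periods:
PV₀ = 29,528 × [1 − (1+r)^−34] / r × (1+r)^−13 = ¥436,508

¥436,508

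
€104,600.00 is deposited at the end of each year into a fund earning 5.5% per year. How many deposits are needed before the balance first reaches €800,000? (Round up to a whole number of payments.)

Periodic rate r = 0.055 per year.
Ordinary annuity FV: 800,000 = 104,600 × [((1+r)^n − 1)/r].
(1+r)^n = 1 + 800,000 × r / 104,600, so n = ln(1 + 800,000·r/104,600) / ln(1+r) = 6.56.
Round up to a whole number of payments: n = 7.

7 payments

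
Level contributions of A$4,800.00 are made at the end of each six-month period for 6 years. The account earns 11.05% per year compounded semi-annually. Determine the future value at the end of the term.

This is an ordinary annuity: 12 deposits of A$4,800.00 at the end of each six-month period.
Periodic rate r = 0.1105/2 per half-year; n is counted in half-years.
FV = PMT × [((1+r)^n − 1)/r] = 4,800 × [(1+r)^12 − 1] / r = A$78,765.25

A$78,765.25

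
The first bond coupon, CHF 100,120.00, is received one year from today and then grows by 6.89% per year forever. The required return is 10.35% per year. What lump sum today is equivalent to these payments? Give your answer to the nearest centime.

CHF 2,893,641.62

Periodic rate r = 0.1035 per year.
Growing perpetuity (Gordon): PV = PMT₁ / (r − g) = 100,120 / (r − 0.0689) = CHF 2,893,641.62.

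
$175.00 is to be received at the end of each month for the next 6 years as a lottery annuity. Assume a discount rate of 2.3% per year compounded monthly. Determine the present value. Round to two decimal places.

$11,758.74

This is an ordinary annuity: 72 payments of $175.00 at the end of each month.
Periodic rate r = 0.023/12 per month; n is counted in months.
PV = PMT × [(1 − (1+r)^−n)/r] = 175 × [1 − (1+r)^−72] / r = $11,758.74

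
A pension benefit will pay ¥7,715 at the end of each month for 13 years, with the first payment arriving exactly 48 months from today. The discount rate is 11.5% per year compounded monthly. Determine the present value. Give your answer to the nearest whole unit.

¥398,072

Ordinary annuity of 156 payments, first payment at period 48.
Periodic rate r = 0.115/12 per month; n is counted in months.
The ordinary-annuity PV formula values the stream one period before the first payment (period 47); discount that back 47 periods:
PV₀ = 7,715 × [1 − (1+r)^−156] / r × (1+r)^−47 = ¥398,072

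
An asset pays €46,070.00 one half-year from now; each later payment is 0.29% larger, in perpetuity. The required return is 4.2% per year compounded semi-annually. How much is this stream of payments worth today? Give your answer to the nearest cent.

Periodic rate r = 0.042/2 per half-year.
Growing perpetuity (Gordon): PV = PMT₁ / (r − g) = 46,070 / (r − 0.0029) = €2,545,303.87.

€2,545,303.87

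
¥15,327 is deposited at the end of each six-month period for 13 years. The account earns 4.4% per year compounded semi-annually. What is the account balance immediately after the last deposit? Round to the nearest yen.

¥530,073

This is an ordinary annuity: 26 deposits of ¥15,327 at the end of each six-month period.
Periodic rate r = 0.044/2 per half-year; n is counted in half-years.
FV = PMT × [((1+r)^n − 1)/r] = 15,327 × [(1+r)^26 − 1] / r = ¥530,073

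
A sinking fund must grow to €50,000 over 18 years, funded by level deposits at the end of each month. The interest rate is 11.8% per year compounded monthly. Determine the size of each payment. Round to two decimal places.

Level ordinary annuity; solve FV = PMT × [((1+r)^n − 1)/r] for PMT.
Periodic rate r = 0.118/12 per month; n is counted in months.
With n = 216: PMT = 50,000 / ([((1+r)^n − 1)/r]) = €67.55

€67.55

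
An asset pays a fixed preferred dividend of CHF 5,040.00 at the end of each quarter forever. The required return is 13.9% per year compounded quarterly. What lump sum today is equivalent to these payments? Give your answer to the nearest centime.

Periodic rate r = 0.139/4 per quarter.
Level perpetuity: PV = PMT / r = 5,040 / (0.139/4) = CHF 145,035.97.

CHF 145,035.97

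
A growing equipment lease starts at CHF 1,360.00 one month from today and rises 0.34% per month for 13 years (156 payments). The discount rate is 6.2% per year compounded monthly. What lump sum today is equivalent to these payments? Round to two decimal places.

CHF 184,747.56

Periodic rate r = 0.062/12 per month; n is counted in months.
Growing ordinary annuity: PV = PMT₁ × [1 − ((1+g)/(1+r))^n] / (r − g) = 1,360 × [1 − ((1+0.0034)/(1+r))^156] / (r − 0.0034) = CHF 184,747.56.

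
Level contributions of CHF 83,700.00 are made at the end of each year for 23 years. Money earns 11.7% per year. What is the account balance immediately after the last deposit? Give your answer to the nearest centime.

This is an ordinary annuity: 23 deposits of CHF 83,700.00 at the end of each year.
Periodic rate r = 0.117 per year.
FV = PMT × [((1+r)^n − 1)/r] = 83,700 × [(1+r)^23 − 1] / r = CHF 8,399,739.32

CHF 8,399,739.32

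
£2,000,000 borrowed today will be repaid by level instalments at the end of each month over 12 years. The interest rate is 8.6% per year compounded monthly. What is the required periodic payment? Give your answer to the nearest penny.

Level ordinary annuity; solve PV = PMT × [(1 − (1+r)^−n)/r] for PMT.
Periodic rate r = 0.086/12 per month; n is counted in months.
With n = 144: PMT = 2,000,000 / ([(1 − (1+r)^−n)/r]) = £22,312.42

£22,312.42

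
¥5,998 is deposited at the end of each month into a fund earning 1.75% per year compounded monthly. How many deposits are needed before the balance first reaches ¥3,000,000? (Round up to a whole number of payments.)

Periodic rate r = 0.0175/12 per month; n is counted in months.
Ordinary annuity FV: 3,000,000 = 5,998 × [((1+r)^n − 1)/r].
(1+r)^n = 1 + 3,000,000 × r / 5,998, so n = ln(1 + 3,000,000·r/5,998) / ln(1+r) = 375.89.
Round up to a whole number of payments: n = 376.

376 payments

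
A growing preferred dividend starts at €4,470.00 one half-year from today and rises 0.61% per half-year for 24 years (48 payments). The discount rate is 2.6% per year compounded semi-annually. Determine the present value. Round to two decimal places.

Periodic rate r = 0.026/2 per half-year; n is counted in half-years.
Growing ordinary annuity: PV = PMT₁ × [1 − ((1+g)/(1+r))^n] / (r − g) = 4,470 × [1 − ((1+0.0061)/(1+r))^48] / (r − 0.0061) = €181,187.97.

€181,187.97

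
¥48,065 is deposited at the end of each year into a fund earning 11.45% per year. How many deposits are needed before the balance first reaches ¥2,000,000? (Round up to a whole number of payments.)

17 payments

Periodic rate r = 0.1145 per year.
Ordinary annuity FV: 2,000,000 = 48,065 × [((1+r)^n − 1)/r].
(1+r)^n = 1 + 2,000,000 × r / 48,065, so n = ln(1 + 2,000,000·r/48,065) / ln(1+r) = 16.16.
Round up to a whole number of payments: n = 17.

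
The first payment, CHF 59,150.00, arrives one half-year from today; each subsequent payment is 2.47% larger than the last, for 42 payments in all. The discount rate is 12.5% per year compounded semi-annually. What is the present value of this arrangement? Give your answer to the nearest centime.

CHF 1,223,063.30

Periodic rate r = 0.125/2 per half-year; n is counted in half-years.
Growing ordinary annuity: PV = PMT₁ × [1 − ((1+g)/(1+r))^n] / (r − g) = 59,150 × [1 − ((1+0.0247)/(1+r))^42] / (r − 0.0247) = CHF 1,223,063.30.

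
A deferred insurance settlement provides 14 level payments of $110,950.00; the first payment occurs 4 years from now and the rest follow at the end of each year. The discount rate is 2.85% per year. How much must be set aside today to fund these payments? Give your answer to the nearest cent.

Ordinary annuity of 14 payments, first payment at period 4.
Periodic rate r = 0.0285 per year.
The ordinary-annuity PV formula values the stream one period before the first payment (period 3); discount that back 3 periods:
PV₀ = 110,950 × [1 − (1+r)^−14] / r × (1+r)^−3 = $1,163,839.69

$1,163,839.69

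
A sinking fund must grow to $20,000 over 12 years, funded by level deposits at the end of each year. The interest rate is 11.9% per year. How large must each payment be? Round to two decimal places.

$833.79

Level ordinary annuity; solve FV = PMT × [((1+r)^n − 1)/r] for PMT.
Periodic rate r = 0.119 per year.
With n = 12: PMT = 20,000 / ([((1+r)^n − 1)/r]) = $833.79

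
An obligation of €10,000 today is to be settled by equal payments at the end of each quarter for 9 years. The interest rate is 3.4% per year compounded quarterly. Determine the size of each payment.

€323.61

Level ordinary annuity; solve PV = PMT × [(1 − (1+r)^−n)/r] for PMT.
Periodic rate r = 0.034/4 per quarter; n is counted in quarters.
With n = 36: PMT = 10,000 / ([(1 − (1+r)^−n)/r]) = €323.61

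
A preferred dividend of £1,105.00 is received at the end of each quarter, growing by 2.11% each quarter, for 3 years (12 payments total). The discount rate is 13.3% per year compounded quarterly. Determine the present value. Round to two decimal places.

Periodic rate r = 0.133/4 per quarter; n is counted in quarters.
Growing ordinary annuity: PV = PMT₁ × [1 − ((1+g)/(1+r))^n] / (r − g) = 1,105 × [1 − ((1+0.0211)/(1+r))^12] / (r − 0.0211) = £12,034.99.

£12,034.99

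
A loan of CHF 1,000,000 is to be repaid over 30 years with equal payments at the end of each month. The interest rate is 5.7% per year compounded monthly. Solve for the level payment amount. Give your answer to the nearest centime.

Level ordinary annuity; solve PV = PMT × [(1 − (1+r)^−n)/r] for PMT.
Periodic rate r = 0.057/12 per month; n is counted in months.
With n = 360: PMT = 1,000,000 / ([(1 − (1+r)^−n)/r]) = CHF 5,804.00

CHF 5,804.00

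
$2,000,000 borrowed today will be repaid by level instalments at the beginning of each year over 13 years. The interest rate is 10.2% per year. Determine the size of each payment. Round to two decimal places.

Level annuity due; solve PV = PMT × [(1 − (1+r)^−n)/r] × (1+r) for PMT.
Periodic rate r = 0.102 per year.
With n = 13: PMT = 2,000,000 / ([(1 − (1+r)^−n)/r] × (1+r)) = $258,149.53

$258,149.53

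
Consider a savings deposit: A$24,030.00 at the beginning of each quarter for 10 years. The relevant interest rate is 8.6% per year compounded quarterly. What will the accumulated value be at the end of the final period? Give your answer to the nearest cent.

A$1,531,846.87

This is an annuity due: 40 deposits of A$24,030.00 at the beginning of each quarter.
Periodic rate r = 0.086/4 per quarter; n is counted in quarters.
FV = PMT × [((1+r)^n − 1)/r] × (1+r) = 24,030 × [(1+r)^40 − 1] / r × (1+r) = A$1,531,846.87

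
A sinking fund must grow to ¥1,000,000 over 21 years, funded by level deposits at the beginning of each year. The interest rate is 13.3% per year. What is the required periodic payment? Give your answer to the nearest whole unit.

Level annuity due; solve FV = PMT × [((1+r)^n − 1)/r] × (1+r) for PMT.
Periodic rate r = 0.133 per year.
With n = 21: PMT = 1,000,000 / ([((1+r)^n − 1)/r] × (1+r)) = ¥9,195

¥9,195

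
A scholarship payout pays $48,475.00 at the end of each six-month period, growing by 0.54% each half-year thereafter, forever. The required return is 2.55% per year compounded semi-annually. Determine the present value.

Periodic rate r = 0.0255/2 per half-year.
Growing perpetuity (Gordon): PV = PMT₁ / (r − g) = 48,475 / (r − 0.0054) = $6,595,238.10.

$6,595,238.10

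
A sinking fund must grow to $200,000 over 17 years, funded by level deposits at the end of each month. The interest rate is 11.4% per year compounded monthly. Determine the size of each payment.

Level ordinary annuity; solve FV = PMT × [((1+r)^n − 1)/r] for PMT.
Periodic rate r = 0.114/12 per month; n is counted in months.
With n = 204: PMT = 200,000 / ([((1+r)^n − 1)/r]) = $323.04

$323.04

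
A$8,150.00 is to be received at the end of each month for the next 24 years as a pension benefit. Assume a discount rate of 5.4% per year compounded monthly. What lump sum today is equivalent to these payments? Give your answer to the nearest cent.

This is an ordinary annuity: 288 payments of A$8,150.00 at the end of each month.
Periodic rate r = 0.054/12 per month; n is counted in months.
PV = PMT × [(1 − (1+r)^−n)/r] = 8,150 × [1 − (1+r)^−288] / r = A$1,314,104.62

A$1,314,104.62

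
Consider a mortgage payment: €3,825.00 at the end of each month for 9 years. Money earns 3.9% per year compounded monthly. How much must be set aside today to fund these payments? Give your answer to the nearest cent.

This is an ordinary annuity: 108 payments of €3,825.00 at the end of each month.
Periodic rate r = 0.039/12 per month; n is counted in months.
PV = PMT × [(1 − (1+r)^−n)/r] = 3,825 × [1 − (1+r)^−108] / r = €347,916.66

€347,916.66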